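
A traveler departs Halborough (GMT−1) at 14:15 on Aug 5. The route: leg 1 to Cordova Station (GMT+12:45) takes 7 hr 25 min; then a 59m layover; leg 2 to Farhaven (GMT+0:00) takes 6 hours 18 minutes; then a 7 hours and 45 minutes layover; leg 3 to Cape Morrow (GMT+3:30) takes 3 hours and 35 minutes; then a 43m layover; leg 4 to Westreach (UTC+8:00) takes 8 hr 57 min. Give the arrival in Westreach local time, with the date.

Convert departure to UTC: 14:15 + 1:00 = 15:15 UTC on Aug 5.
Add 7 hours 25 minutes leg 1 → 22:40 UTC.
Add 59 minutes layover in Cordova Station → 23:39 UTC.
Add 6 hours and 18 minutes leg 2 → 05:57 UTC (Aug 6).
Add 7 hours 45 minutes layover in Farhaven → 13:42 UTC.
Add 3 hours 35 minutes leg 3 → 17:17 UTC.
Add 43 minutes layover in Cape Morrow → 18:00 UTC.
Add 8 hours 57 minutes leg 4 → 02:57 UTC (Aug 7).
Westreach is UTC+8:00, so local arrival = 02:57 + 8:00 = 10:57 on Aug 7.

10:57 on August 7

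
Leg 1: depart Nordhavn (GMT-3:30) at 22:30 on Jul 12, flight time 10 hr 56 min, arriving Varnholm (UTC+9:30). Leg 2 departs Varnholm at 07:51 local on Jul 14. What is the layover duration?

9 hours 25 minutes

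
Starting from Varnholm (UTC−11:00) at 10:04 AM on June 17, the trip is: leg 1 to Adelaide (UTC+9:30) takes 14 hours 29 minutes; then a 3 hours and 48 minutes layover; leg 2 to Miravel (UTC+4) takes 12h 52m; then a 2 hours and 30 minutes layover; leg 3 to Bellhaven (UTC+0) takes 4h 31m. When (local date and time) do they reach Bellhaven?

11:14 AM on June 19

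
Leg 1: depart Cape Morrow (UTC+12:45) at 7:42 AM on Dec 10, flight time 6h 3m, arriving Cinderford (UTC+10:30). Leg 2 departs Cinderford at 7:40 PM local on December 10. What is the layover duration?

Convert departure to UTC: 7:42 AM − 12:45 = 6:57 PM UTC on Dec 9.
Add 6 hours and 3 minutes flight time → 1:00 AM UTC (Dec 10).
Cinderford is UTC+10:30, so local arrival = 1:00 AM + 10:30 = 11:30 AM on Dec 10.
Layover = 7:40 PM − 11:30 AM = 8 hours 10 minutes.

8 hours 10 minutes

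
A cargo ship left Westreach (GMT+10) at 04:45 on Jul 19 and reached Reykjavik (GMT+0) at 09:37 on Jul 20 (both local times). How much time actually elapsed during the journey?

38 hours 52 minutes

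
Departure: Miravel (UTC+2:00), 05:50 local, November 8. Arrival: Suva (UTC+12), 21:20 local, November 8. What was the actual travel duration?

5 hours 30 minutes

Departure in UTC: 05:50 − 2:00 = 03:50 on Nov 8.
Arrival in UTC: 21:20 − 12:00 = 09:20 on Nov 8.
Elapsed = 09:20 − 03:50 = 5 hours 30 minutes.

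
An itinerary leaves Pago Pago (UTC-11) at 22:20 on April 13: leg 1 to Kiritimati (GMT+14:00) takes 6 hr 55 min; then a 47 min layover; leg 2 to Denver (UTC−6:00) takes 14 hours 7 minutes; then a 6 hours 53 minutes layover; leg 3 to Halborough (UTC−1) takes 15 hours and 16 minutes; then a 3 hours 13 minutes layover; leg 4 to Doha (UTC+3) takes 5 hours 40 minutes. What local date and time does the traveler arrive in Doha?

17:11 on Apr 16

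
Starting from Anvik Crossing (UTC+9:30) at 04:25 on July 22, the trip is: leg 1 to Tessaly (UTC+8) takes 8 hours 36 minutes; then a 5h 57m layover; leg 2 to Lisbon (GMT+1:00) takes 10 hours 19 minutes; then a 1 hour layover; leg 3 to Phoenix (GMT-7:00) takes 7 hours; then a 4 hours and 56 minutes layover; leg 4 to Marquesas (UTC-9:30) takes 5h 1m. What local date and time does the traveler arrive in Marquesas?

Convert departure to UTC: 04:25 − 9:30 = 18:55 UTC on Jul 21.
Add 8 hours and 36 minutes leg 1 → 03:31 UTC (Jul 22).
Add 5 hours and 57 minutes layover in Tessaly → 09:28 UTC.
Add 10 hours and 19 minutes leg 2 → 19:47 UTC.
Add 1 hour layover in Lisbon → 20:47 UTC.
Add 7 hours leg 3 → 03:47 UTC (Jul 23).
Add 4 hours 56 minutes layover in Phoenix → 08:43 UTC.
Add 5 hours and 1 minute leg 4 → 13:44 UTC.
Marquesas is UTC−9:30, so local arrival = 13:44 − 9:30 = 04:14 on Jul 23.

04:14 on July 23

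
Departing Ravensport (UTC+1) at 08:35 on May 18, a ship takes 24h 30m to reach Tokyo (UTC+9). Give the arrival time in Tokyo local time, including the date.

Convert departure to UTC: 08:35 − 1:00 = 07:35 UTC on May 18.
Add 24 hours 30 minutes travel time → 08:05 UTC (May 19).
Tokyo is UTC+9:00, so local arrival = 08:05 + 9:00 = 17:05 on May 19.

17:05 on May 19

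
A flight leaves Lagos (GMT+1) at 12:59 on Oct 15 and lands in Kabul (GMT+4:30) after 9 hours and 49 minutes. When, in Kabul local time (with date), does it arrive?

Kabul is 3:30 ahead of Lagos.
After 9 hours 49 minutes it is 22:48 in Lagos.
Shift by the zone difference: 22:48 + 3:30 = 02:18 on Oct 16 in Kabul.

02:18 on October 16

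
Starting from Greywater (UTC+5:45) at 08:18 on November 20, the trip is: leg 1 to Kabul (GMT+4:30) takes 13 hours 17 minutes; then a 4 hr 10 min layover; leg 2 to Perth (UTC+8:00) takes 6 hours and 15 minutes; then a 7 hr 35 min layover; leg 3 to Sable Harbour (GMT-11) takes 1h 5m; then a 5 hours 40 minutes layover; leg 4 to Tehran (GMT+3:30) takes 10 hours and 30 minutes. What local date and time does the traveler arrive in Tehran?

06:35 on Nov 22

Convert departure to UTC: 08:18 − 5:45 = 02:33 UTC on Nov 20.
Add 13 hours and 17 minutes leg 1 → 15:50 UTC.
Add 4 hours 10 minutes layover in Kabul → 20:00 UTC.
Add 6 hours 15 minutes leg 2 → 02:15 UTC (Nov 21).
Add 7 hours and 35 minutes layover in Perth → 09:50 UTC.
Add 1 hour 5 minutes leg 3 → 10:55 UTC.
Add 5 hours and 40 minutes layover in Sable Harbour → 16:35 UTC.
Add 10 hours 30 minutes leg 4 → 03:05 UTC (Nov 22).
Tehran is UTC+3:30, so local arrival = 03:05 + 3:30 = 06:35 on Nov 22.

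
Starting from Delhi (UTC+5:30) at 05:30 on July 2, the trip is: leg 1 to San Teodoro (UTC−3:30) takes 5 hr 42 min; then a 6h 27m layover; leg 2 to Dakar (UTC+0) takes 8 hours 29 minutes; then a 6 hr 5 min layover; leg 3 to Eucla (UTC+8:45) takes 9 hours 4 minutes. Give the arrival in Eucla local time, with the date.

20:32 on July 3

Convert departure to UTC: 05:30 − 5:30 = 00:00 UTC on Jul 2.
Add 5 hours 42 minutes leg 1 → 05:42 UTC.
Add 6 hours and 27 minutes layover in San Teodoro → 12:09 UTC.
Add 8 hours 29 minutes leg 2 → 20:38 UTC.
Add 6 hours and 5 minutes layover in Dakar → 02:43 UTC (Jul 3).
Add 9 hours 4 minutes leg 3 → 11:47 UTC.
Eucla is UTC+8:45, so local arrival = 11:47 + 8:45 = 20:32 on Jul 3.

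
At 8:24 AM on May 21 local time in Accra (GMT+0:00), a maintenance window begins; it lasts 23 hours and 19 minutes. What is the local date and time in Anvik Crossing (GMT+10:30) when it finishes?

Accra is at UTC+0, so start is already 8:24 AM UTC on May 21.
Add 23 hours and 19 minutes duration → 7:43 AM UTC (May 22).
Anvik Crossing is UTC+10:30, so local end time = 7:43 AM + 10:30 = 6:13 PM on May 22.

6:13 PM on May 22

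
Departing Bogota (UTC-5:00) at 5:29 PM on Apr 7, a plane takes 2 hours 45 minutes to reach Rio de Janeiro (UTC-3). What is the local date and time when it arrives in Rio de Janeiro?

10:14 PM on Apr 7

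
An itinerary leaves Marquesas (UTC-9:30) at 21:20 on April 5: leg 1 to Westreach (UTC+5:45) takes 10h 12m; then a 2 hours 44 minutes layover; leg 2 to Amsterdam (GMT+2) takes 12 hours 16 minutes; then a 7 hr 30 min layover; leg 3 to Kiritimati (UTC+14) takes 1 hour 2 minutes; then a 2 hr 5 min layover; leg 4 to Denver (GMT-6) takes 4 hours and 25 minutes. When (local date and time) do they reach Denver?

17:04 on Apr 7

Convert departure to UTC: 21:20 + 9:30 = 06:50 UTC on Apr 6.
Add 10 hours and 12 minutes leg 1 → 17:02 UTC.
Add 2 hours and 44 minutes layover in Westreach → 19:46 UTC.
Add 12 hours 16 minutes leg 2 → 08:02 UTC (Apr 7).
Add 7 hours 30 minutes layover in Amsterdam → 15:32 UTC.
Add 1 hour 2 minutes leg 3 → 16:34 UTC.
Add 2 hours and 5 minutes layover in Kiritimati → 18:39 UTC.
Add 4 hours and 25 minutes leg 4 → 23:04 UTC.
Denver is UTC−6:00, so local arrival = 23:04 − 6:00 = 17:04 on Apr 7.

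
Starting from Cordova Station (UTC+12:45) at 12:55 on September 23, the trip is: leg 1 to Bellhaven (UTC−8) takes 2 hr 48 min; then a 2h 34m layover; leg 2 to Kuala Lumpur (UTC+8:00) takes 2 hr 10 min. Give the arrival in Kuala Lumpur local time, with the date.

Convert departure to UTC: 12:55 − 12:45 = 00:10 UTC on Sep 23.
Add 2 hours and 48 minutes leg 1 → 02:58 UTC.
Add 2 hours and 34 minutes layover in Bellhaven → 05:32 UTC.
Add 2 hours and 10 minutes leg 2 → 07:42 UTC.
Kuala Lumpur is UTC+8:00, so local arrival = 07:42 + 8:00 = 15:42 on Sep 23.

15:42 on September 23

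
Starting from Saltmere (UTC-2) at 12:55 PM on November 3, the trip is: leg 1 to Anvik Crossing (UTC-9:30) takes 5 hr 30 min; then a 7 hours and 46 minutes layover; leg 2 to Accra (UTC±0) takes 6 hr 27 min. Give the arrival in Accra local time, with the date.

10:38 AM on November 4

Convert departure to UTC: 12:55 PM + 2:00 = 2:55 PM UTC on Nov 3.
Add 5 hours 30 minutes leg 1 → 8:25 PM UTC.
Add 7 hours 46 minutes layover in Anvik Crossing → 4:11 AM UTC (Nov 4).
Add 6 hours 27 minutes leg 2 → 10:38 AM UTC.
Accra is UTC+0, so local arrival is the same: 10:38 AM on Nov 4.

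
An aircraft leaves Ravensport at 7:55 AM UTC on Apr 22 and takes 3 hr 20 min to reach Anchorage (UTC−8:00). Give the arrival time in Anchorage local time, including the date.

Departure is given in UTC: 7:55 AM on Apr 22.
Add 3 hours and 20 minutes → 11:15 AM UTC.
Anchorage is UTC−8:00: 11:15 AM − 8:00 = 3:15 AM on Apr 22.

3:15 AM on Apr 22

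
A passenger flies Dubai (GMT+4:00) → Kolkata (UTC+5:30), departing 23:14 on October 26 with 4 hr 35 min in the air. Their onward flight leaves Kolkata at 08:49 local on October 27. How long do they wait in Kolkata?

Convert departure to UTC: 23:14 − 4:00 = 19:14 UTC on Oct 26.
Add 4 hours 35 minutes flight time → 23:49 UTC.
Kolkata is UTC+5:30, so local arrival = 23:49 + 5:30 = 05:19 on Oct 27.
Layover = 08:49 − 05:19 = 3 hours 30 minutes.

3 hours 30 minutes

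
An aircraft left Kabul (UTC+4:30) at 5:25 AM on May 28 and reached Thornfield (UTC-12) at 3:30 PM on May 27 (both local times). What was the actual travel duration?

Thornfield is 16:30 behind Kabul.
Clock-face elapsed time (ignoring zones) is −13 hours 55 minutes.
Actual elapsed = −13 hours 55 minutes + 16:30 = 2 hours 35 minutes.

2 hours 35 minutes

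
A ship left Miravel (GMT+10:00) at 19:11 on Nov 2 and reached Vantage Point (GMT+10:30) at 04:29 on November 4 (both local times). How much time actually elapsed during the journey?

32 hours 48 minutes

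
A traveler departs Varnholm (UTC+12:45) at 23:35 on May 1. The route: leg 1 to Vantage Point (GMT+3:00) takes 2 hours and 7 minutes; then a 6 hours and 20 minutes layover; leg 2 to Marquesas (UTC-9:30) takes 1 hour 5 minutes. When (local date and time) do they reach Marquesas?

Convert departure to UTC: 23:35 − 12:45 = 10:50 UTC on May 1.
Add 2 hours 7 minutes leg 1 → 12:57 UTC.
Add 6 hours 20 minutes layover in Vantage Point → 19:17 UTC.
Add 1 hour and 5 minutes leg 2 → 20:22 UTC.
Marquesas is UTC−9:30, so local arrival = 20:22 − 9:30 = 10:52 on May 1.

10:52 on May 1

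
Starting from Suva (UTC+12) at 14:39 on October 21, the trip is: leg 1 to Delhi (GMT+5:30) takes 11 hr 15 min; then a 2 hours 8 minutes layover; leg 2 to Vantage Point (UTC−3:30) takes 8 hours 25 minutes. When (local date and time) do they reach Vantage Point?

Convert departure to UTC: 14:39 − 12:00 = 02:39 UTC on Oct 21.
Add 11 hours 15 minutes leg 1 → 13:54 UTC.
Add 2 hours and 8 minutes layover in Delhi → 16:02 UTC.
Add 8 hours 25 minutes leg 2 → 00:27 UTC (Oct 22).
Vantage Point is UTC−3:30, so local arrival = 00:27 − 3:30 = 20:57 on Oct 21.

20:57 on Oct 21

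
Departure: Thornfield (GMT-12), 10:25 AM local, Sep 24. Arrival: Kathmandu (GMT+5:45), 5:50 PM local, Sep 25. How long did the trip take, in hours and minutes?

Kathmandu is 17:45 ahead of Thornfield.
Clock-face elapsed time (ignoring zones) is 31 hours 25 minutes.
Actual elapsed = 31 hours 25 minutes − 17:45 = 13 hours 40 minutes.

13 hours 40 minutes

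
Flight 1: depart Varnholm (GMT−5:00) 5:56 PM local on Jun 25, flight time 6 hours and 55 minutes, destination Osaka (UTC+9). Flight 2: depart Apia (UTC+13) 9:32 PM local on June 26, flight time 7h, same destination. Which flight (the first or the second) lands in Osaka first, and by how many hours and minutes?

the first, by 9 hours 41 minutes

Flight 1 in UTC: 5:56 PM + 5:00 = 10:56 PM on Jun 25.
+6 hours and 55 minutes → arrive 5:51 AM UTC on Jun 26.
Flight 2 in UTC: 9:32 PM − 13:00 = 8:32 AM on Jun 26.
+7 hours → arrive 3:32 PM UTC on Jun 26.
Flight 1 lands earlier by 9 hours 41 minutes.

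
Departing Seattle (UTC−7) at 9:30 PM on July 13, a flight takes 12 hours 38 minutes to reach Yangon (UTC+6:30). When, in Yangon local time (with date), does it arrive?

Convert departure to UTC: 9:30 PM + 7:00 = 4:30 AM UTC on Jul 14.
Add 12 hours and 38 minutes travel time → 5:08 PM UTC.
Yangon is UTC+6:30, so local arrival = 5:08 PM + 6:30 = 11:38 PM on Jul 14.

11:38 PM on July 14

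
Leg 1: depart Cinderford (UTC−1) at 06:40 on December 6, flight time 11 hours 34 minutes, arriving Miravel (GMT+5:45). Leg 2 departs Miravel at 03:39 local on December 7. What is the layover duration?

2 hours 40 minutes

Convert departure to UTC: 06:40 + 1:00 = 07:40 UTC on Dec 6.
Add 11 hours 34 minutes flight time → 19:14 UTC.
Miravel is UTC+5:45, so local arrival = 19:14 + 5:45 = 00:59 on Dec 7.
Layover = 03:39 − 00:59 = 2 hours 40 minutes.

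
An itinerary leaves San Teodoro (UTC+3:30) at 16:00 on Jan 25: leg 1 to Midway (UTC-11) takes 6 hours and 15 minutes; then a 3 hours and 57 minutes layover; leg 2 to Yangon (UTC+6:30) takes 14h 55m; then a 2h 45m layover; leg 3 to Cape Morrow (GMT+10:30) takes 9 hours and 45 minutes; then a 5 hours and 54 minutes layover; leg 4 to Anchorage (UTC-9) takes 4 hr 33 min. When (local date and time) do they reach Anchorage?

Convert departure to UTC: 16:00 − 3:30 = 12:30 UTC on Jan 25.
Add 6 hours 15 minutes leg 1 → 18:45 UTC.
Add 3 hours 57 minutes layover in Midway → 22:42 UTC.
Add 14 hours 55 minutes leg 2 → 13:37 UTC (Jan 26).
Add 2 hours and 45 minutes layover in Yangon → 16:22 UTC.
Add 9 hours and 45 minutes leg 3 → 02:07 UTC (Jan 27).
Add 5 hours and 54 minutes layover in Cape Morrow → 08:01 UTC.
Add 4 hours and 33 minutes leg 4 → 12:34 UTC.
Anchorage is UTC−9:00, so local arrival = 12:34 − 9:00 = 03:34 on Jan 27.

03:34 on January 27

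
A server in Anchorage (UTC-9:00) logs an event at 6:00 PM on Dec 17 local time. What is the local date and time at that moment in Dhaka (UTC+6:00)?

In UTC: 6:00 PM + 9:00 = 3:00 AM on Dec 18.
Dhaka is UTC+6:00: 3:00 AM + 6:00 = 9:00 AM on Dec 18.

9:00 AM on Dec 18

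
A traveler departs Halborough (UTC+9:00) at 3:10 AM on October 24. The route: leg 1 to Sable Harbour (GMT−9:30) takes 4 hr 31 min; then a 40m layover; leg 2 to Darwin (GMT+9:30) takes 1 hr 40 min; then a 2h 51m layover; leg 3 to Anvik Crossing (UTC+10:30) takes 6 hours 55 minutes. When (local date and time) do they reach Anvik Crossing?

Convert departure to UTC: 3:10 AM − 9:00 = 6:10 PM UTC on Oct 23.
Add 4 hours and 31 minutes leg 1 → 10:41 PM UTC.
Add 40 minutes layover in Sable Harbour → 11:21 PM UTC.
Add 1 hour and 40 minutes leg 2 → 1:01 AM UTC (Oct 24).
Add 2 hours 51 minutes layover in Darwin → 3:52 AM UTC.
Add 6 hours 55 minutes leg 3 → 10:47 AM UTC.
Anvik Crossing is UTC+10:30, so local arrival = 10:47 AM + 10:30 = 9:17 PM on Oct 24.

9:17 PM on Oct 24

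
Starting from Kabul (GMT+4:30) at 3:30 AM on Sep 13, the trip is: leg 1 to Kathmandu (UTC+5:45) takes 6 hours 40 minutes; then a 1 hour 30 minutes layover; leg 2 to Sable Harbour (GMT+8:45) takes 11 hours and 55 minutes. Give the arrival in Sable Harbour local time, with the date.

3:50 AM on September 14

Convert departure to UTC: 3:30 AM − 4:30 = 11:00 PM UTC on Sep 12.
Add 6 hours and 40 minutes leg 1 → 5:40 AM UTC (Sep 13).
Add 1 hour and 30 minutes layover in Kathmandu → 7:10 AM UTC.
Add 11 hours and 55 minutes leg 2 → 7:05 PM UTC.
Sable Harbour is UTC+8:45, so local arrival = 7:05 PM + 8:45 = 3:50 AM on Sep 14.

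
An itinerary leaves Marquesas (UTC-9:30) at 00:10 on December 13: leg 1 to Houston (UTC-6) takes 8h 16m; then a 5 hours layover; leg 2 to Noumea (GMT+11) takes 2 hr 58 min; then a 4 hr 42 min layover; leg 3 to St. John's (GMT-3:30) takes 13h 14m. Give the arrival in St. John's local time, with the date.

Convert departure to UTC: 00:10 + 9:30 = 09:40 UTC on Dec 13.
Add 8 hours and 16 minutes leg 1 → 17:56 UTC.
Add 5 hours layover in Houston → 22:56 UTC.
Add 2 hours and 58 minutes leg 2 → 01:54 UTC (Dec 14).
Add 4 hours and 42 minutes layover in Noumea → 06:36 UTC.
Add 13 hours and 14 minutes leg 3 → 19:50 UTC.
St. John's is UTC−3:30, so local arrival = 19:50 − 3:30 = 16:20 on Dec 14.

16:20 on December 14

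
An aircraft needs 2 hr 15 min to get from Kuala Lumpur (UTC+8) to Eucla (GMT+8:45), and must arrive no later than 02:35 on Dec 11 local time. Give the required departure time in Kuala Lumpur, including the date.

23:35 on December 10

Target arrival in UTC: 02:35 − 8:45 = 17:50 on Dec 10.
Subtract 2 hours 15 minutes → departure 15:35 UTC on Dec 10.
Kuala Lumpur is UTC+8:00: 15:35 + 8:00 = 23:35 on Dec 10.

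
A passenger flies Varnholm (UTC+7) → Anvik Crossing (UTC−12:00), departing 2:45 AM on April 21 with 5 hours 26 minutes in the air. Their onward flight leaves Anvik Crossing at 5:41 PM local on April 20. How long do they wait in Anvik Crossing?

4 hours 30 minutes

Convert departure to UTC: 2:45 AM − 7:00 = 7:45 PM UTC on Apr 20.
Add 5 hours 26 minutes flight time → 1:11 AM UTC (Apr 21).
Anvik Crossing is UTC−12:00, so local arrival = 1:11 AM − 12:00 = 1:11 PM on Apr 20.
Layover = 5:41 PM − 1:11 PM = 4 hours 30 minutes.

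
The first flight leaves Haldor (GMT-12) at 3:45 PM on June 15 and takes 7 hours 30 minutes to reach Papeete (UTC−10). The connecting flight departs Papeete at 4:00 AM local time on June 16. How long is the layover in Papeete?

2 hours 45 minutes

Convert departure to UTC: 3:45 PM + 12:00 = 3:45 AM UTC on Jun 16.
Add 7 hours and 30 minutes flight time → 11:15 AM UTC.
Papeete is UTC−10:00, so local arrival = 11:15 AM − 10:00 = 1:15 AM on Jun 16.
Layover = 4:00 AM − 1:15 AM = 2 hours 45 minutes.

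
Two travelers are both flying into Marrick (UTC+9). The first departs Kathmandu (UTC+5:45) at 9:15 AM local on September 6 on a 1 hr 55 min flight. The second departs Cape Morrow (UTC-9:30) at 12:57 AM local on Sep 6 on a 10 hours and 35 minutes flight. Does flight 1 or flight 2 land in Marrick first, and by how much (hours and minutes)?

the first, by 15 hours 37 minutes

Flight 1 in UTC: 9:15 AM − 5:45 = 3:30 AM on Sep 6.
+1 hour 55 minutes → arrive 5:25 AM UTC on Sep 6.
Flight 2 in UTC: 12:57 AM + 9:30 = 10:27 AM on Sep 6.
+10 hours 35 minutes → arrive 9:02 PM UTC on Sep 6.
Flight 1 lands earlier by 15 hours 37 minutes.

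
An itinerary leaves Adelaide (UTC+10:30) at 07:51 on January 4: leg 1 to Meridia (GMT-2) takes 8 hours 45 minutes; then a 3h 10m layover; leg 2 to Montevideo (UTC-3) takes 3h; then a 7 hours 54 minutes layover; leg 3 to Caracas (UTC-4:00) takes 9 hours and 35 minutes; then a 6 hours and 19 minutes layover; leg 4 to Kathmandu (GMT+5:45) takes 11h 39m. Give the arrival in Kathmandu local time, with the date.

Convert departure to UTC: 07:51 − 10:30 = 21:21 UTC on Jan 3.
Add 8 hours and 45 minutes leg 1 → 06:06 UTC (Jan 4).
Add 3 hours 10 minutes layover in Meridia → 09:16 UTC.
Add 3 hours leg 2 → 12:16 UTC.
Add 7 hours 54 minutes layover in Montevideo → 20:10 UTC.
Add 9 hours and 35 minutes leg 3 → 05:45 UTC (Jan 5).
Add 6 hours 19 minutes layover in Caracas → 12:04 UTC.
Add 11 hours and 39 minutes leg 4 → 23:43 UTC.
Kathmandu is UTC+5:45, so local arrival = 23:43 + 5:45 = 05:28 on Jan 6.

05:28 on January 6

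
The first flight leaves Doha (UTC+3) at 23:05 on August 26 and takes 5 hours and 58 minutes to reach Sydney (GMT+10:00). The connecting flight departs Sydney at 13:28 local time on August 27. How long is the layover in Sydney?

1 hour 25 minutes

Convert departure to UTC: 23:05 − 3:00 = 20:05 UTC on Aug 26.
Add 5 hours 58 minutes flight time → 02:03 UTC (Aug 27).
Sydney is UTC+10:00, so local arrival = 02:03 + 10:00 = 12:03 on Aug 27.
Layover = 13:28 − 12:03 = 1 hour 25 minutes.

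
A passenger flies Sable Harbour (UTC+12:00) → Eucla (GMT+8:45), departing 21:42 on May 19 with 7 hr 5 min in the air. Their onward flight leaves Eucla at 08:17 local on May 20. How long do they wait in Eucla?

6 hours 45 minutes

Convert departure to UTC: 21:42 − 12:00 = 09:42 UTC on May 19.
Add 7 hours and 5 minutes flight time → 16:47 UTC.
Eucla is UTC+8:45, so local arrival = 16:47 + 8:45 = 01:32 on May 20.
Layover = 08:17 − 01:32 = 6 hours 45 minutes.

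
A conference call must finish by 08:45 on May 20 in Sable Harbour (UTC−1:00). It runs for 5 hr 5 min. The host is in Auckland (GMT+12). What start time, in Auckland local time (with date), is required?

Target end time in UTC: 08:45 + 1:00 = 09:45 on May 20.
Subtract 5 hours 5 minutes → start 04:40 UTC on May 20.
Auckland is UTC+12:00: 04:40 + 12:00 = 16:40 on May 20.

16:40 on May 20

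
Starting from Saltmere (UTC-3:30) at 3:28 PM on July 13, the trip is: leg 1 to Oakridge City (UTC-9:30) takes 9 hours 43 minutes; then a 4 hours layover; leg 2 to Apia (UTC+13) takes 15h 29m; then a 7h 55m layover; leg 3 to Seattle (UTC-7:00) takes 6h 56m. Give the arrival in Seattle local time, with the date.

8:01 AM on Jul 15

Convert departure to UTC: 3:28 PM + 3:30 = 6:58 PM UTC on Jul 13.
Add 9 hours 43 minutes leg 1 → 4:41 AM UTC (Jul 14).
Add 4 hours layover in Oakridge City → 8:41 AM UTC.
Add 15 hours 29 minutes leg 2 → 12:10 AM UTC (Jul 15).
Add 7 hours 55 minutes layover in Apia → 8:05 AM UTC.
Add 6 hours 56 minutes leg 3 → 3:01 PM UTC.
Seattle is UTC−7:00, so local arrival = 3:01 PM − 7:00 = 8:01 AM on Jul 15.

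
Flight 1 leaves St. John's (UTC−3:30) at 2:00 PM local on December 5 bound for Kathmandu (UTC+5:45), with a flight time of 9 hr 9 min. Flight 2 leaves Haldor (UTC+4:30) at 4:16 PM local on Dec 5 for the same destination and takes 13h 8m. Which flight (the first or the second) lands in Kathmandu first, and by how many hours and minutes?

Flight 1 in UTC: 2:00 PM + 3:30 = 5:30 PM on Dec 5.
+9 hours and 9 minutes → arrive 2:39 AM UTC on Dec 6.
Flight 2 in UTC: 4:16 PM − 4:30 = 11:46 AM on Dec 5.
+13 hours 8 minutes → arrive 12:54 AM UTC on Dec 6.
Flight 2 lands earlier by 1 hour 45 minutes.

the second, by 1 hour 45 minutes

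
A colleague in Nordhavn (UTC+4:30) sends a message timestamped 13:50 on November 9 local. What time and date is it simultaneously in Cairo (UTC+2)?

11:20 on November 9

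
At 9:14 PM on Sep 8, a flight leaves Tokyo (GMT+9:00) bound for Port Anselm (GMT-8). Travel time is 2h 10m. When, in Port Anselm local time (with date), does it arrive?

Convert departure to UTC: 9:14 PM − 9:00 = 12:14 PM UTC on Sep 8.
Add 2 hours and 10 minutes travel time → 2:24 PM UTC.
Port Anselm is UTC−8:00, so local arrival = 2:24 PM − 8:00 = 6:24 AM on Sep 8.

6:24 AM on September 8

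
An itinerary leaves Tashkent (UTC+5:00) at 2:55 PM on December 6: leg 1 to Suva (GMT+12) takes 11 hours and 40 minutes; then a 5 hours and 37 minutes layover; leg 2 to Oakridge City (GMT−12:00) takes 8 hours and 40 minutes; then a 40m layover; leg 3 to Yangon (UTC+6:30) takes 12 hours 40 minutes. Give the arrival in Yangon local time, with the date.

7:42 AM on December 8

Convert departure to UTC: 2:55 PM − 5:00 = 9:55 AM UTC on Dec 6.
Add 11 hours and 40 minutes leg 1 → 9:35 PM UTC.
Add 5 hours and 37 minutes layover in Suva → 3:12 AM UTC (Dec 7).
Add 8 hours and 40 minutes leg 2 → 11:52 AM UTC.
Add 40 minutes layover in Oakridge City → 12:32 PM UTC.
Add 12 hours and 40 minutes leg 3 → 1:12 AM UTC (Dec 8).
Yangon is UTC+6:30, so local arrival = 1:12 AM + 6:30 = 7:42 AM on Dec 8.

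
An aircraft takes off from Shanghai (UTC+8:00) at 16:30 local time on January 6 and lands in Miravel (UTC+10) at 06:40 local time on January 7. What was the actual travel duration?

Departure in UTC: 16:30 − 8:00 = 08:30 on Jan 6.
Arrival in UTC: 06:40 − 10:00 = 20:40 on Jan 6.
Elapsed = 20:40 − 08:30 = 12 hours 10 minutes.

12 hours 10 minutes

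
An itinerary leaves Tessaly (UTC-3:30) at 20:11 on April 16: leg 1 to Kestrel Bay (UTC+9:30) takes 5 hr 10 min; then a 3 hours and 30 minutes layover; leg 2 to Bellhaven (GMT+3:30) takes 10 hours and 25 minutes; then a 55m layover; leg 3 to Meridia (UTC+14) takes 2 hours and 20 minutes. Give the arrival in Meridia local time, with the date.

12:01 on Apr 18

Convert departure to UTC: 20:11 + 3:30 = 23:41 UTC on Apr 16.
Add 5 hours and 10 minutes leg 1 → 04:51 UTC (Apr 17).
Add 3 hours and 30 minutes layover in Kestrel Bay → 08:21 UTC.
Add 10 hours 25 minutes leg 2 → 18:46 UTC.
Add 55 minutes layover in Bellhaven → 19:41 UTC.
Add 2 hours 20 minutes leg 3 → 22:01 UTC.
Meridia is UTC+14:00, so local arrival = 22:01 + 14:00 = 12:01 on Apr 18.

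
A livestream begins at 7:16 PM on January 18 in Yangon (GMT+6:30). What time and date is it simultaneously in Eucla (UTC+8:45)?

9:31 PM on Jan 18

In UTC: 7:16 PM − 6:30 = 12:46 PM on Jan 18.
Eucla is UTC+8:45: 12:46 PM + 8:45 = 9:31 PM on Jan 18.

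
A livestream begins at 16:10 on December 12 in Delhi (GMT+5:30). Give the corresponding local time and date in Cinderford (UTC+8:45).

In UTC: 16:10 − 5:30 = 10:40 on Dec 12.
Cinderford is UTC+8:45: 10:40 + 8:45 = 19:25 on Dec 12.

19:25 on Dec 12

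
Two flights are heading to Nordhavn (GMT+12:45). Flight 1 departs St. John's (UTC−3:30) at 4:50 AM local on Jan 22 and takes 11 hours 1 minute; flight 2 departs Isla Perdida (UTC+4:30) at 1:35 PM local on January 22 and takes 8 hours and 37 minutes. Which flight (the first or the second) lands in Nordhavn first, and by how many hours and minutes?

the second, by 1 hour 39 minutes

Flight 1 in UTC: 4:50 AM + 3:30 = 8:20 AM on Jan 22.
+11 hours and 1 minute → arrive 7:21 PM UTC on Jan 22.
Flight 2 in UTC: 1:35 PM − 4:30 = 9:05 AM on Jan 22.
+8 hours 37 minutes → arrive 5:42 PM UTC on Jan 22.
Flight 2 lands earlier by 1 hour 39 minutes.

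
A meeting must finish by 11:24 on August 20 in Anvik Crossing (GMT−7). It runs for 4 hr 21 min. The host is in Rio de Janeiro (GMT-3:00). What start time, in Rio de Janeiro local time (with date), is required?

11:03 on August 20

Target end time in UTC: 11:24 + 7:00 = 18:24 on Aug 20.
Subtract 4 hours and 21 minutes → start 14:03 UTC on Aug 20.
Rio de Janeiro is UTC−3:00: 14:03 − 3:00 = 11:03 on Aug 20.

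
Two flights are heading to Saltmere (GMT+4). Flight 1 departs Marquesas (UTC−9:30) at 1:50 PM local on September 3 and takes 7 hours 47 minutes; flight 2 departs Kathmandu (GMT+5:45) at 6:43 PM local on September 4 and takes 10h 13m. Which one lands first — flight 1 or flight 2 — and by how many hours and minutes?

the first, by 16 hours 4 minutes

Flight 1 in UTC: 1:50 PM + 9:30 = 11:20 PM on Sep 3.
+7 hours 47 minutes → arrive 7:07 AM UTC on Sep 4.
Flight 2 in UTC: 6:43 PM − 5:45 = 12:58 PM on Sep 4.
+10 hours 13 minutes → arrive 11:11 PM UTC on Sep 4.
Flight 1 lands earlier by 16 hours 4 minutes.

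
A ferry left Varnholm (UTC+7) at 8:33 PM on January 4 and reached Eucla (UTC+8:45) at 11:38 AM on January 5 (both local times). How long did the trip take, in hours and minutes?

13 hours 20 minutes

Departure in UTC: 8:33 PM − 7:00 = 1:33 PM on Jan 4.
Arrival in UTC: 11:38 AM − 8:45 = 2:53 AM on Jan 5.
Elapsed = 2:53 AM − 1:33 PM (+1 day) = 13 hours 20 minutes.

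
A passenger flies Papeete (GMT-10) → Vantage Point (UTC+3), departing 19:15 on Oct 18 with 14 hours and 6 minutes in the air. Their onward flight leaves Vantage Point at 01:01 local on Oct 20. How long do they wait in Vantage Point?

Convert departure to UTC: 19:15 + 10:00 = 05:15 UTC on Oct 19.
Add 14 hours 6 minutes flight time → 19:21 UTC.
Vantage Point is UTC+3:00, so local arrival = 19:21 + 3:00 = 22:21 on Oct 19.
Layover = 01:01 − 22:21 (+1 day) = 2 hours 40 minutes.

2 hours 40 minutes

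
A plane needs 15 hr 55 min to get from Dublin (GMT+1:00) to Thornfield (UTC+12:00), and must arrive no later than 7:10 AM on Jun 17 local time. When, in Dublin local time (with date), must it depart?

Target arrival in UTC: 7:10 AM − 12:00 = 7:10 PM on Jun 16.
Subtract 15 hours and 55 minutes → departure 3:15 AM UTC on Jun 16.
Dublin is UTC+1:00: 3:15 AM + 1:00 = 4:15 AM on Jun 16.

4:15 AM on June 16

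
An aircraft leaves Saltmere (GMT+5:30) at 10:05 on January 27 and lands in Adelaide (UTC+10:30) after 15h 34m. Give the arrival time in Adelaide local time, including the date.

Adelaide is 5:00 ahead of Saltmere.
After 15 hours 34 minutes it is 01:39 (Jan 28) in Saltmere.
Shift by the zone difference: 01:39 + 5:00 = 06:39 on Jan 28 in Adelaide.

06:39 on Jan 28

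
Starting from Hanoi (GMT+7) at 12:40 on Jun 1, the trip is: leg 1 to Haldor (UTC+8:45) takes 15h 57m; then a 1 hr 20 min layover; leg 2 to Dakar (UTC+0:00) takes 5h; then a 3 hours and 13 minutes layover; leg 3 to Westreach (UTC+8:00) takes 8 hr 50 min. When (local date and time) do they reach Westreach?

Convert departure to UTC: 12:40 − 7:00 = 05:40 UTC on Jun 1.
Add 15 hours and 57 minutes leg 1 → 21:37 UTC.
Add 1 hour 20 minutes layover in Haldor → 22:57 UTC.
Add 5 hours leg 2 → 03:57 UTC (Jun 2).
Add 3 hours 13 minutes layover in Dakar → 07:10 UTC.
Add 8 hours 50 minutes leg 3 → 16:00 UTC.
Westreach is UTC+8:00, so local arrival = 16:00 + 8:00 = 00:00 on Jun 3.

00:00 on June 3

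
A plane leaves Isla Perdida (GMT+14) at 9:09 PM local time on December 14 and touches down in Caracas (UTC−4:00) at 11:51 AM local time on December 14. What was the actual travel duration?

Caracas is 18:00 behind Isla Perdida.
Clock-face elapsed time (ignoring zones) is −9 hours 18 minutes.
Actual elapsed = −9 hours 18 minutes + 18:00 = 8 hours 42 minutes.

8 hours 42 minutes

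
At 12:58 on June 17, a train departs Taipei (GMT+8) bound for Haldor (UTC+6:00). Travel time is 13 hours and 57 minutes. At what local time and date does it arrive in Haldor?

Haldor is 2:00 behind Taipei.
After 13 hours 57 minutes it is 02:55 (Jun 18) in Taipei.
Shift by the zone difference: 02:55 − 2:00 = 00:55 on Jun 18 in Haldor.

00:55 on Jun 18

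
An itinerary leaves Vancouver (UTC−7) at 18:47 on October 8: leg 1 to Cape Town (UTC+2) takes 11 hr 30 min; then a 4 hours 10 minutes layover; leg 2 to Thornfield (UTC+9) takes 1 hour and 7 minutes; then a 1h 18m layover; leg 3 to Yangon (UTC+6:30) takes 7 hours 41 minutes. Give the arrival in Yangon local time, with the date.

10:03 on Oct 10

Convert departure to UTC: 18:47 + 7:00 = 01:47 UTC on Oct 9.
Add 11 hours and 30 minutes leg 1 → 13:17 UTC.
Add 4 hours and 10 minutes layover in Cape Town → 17:27 UTC.
Add 1 hour and 7 minutes leg 2 → 18:34 UTC.
Add 1 hour 18 minutes layover in Thornfield → 19:52 UTC.
Add 7 hours and 41 minutes leg 3 → 03:33 UTC (Oct 10).
Yangon is UTC+6:30, so local arrival = 03:33 + 6:30 = 10:03 on Oct 10.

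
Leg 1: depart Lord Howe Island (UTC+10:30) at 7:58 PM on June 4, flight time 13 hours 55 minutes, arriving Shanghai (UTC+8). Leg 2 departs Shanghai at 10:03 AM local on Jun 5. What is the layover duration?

Convert departure to UTC: 7:58 PM − 10:30 = 9:28 AM UTC on Jun 4.
Add 13 hours 55 minutes flight time → 11:23 PM UTC.
Shanghai is UTC+8:00, so local arrival = 11:23 PM + 8:00 = 7:23 AM on Jun 5.
Layover = 10:03 AM − 7:23 AM = 2 hours 40 minutes.

2 hours 40 minutes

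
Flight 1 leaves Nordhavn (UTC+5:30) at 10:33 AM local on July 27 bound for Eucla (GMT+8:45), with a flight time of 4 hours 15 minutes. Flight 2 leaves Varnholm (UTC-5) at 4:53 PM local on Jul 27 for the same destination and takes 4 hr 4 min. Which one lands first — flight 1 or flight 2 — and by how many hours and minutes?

the first, by 16 hours 39 minutes

Flight 1 in UTC: 10:33 AM − 5:30 = 5:03 AM on Jul 27.
+4 hours and 15 minutes → arrive 9:18 AM UTC on Jul 27.
Flight 2 in UTC: 4:53 PM + 5:00 = 9:53 PM on Jul 27.
+4 hours 4 minutes → arrive 1:57 AM UTC on Jul 28.
Flight 1 lands earlier by 16 hours 39 minutes.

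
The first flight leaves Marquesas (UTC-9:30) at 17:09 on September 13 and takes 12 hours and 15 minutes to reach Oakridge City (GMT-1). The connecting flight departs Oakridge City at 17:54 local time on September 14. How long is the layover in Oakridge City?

4 hours

Convert departure to UTC: 17:09 + 9:30 = 02:39 UTC on Sep 14.
Add 12 hours and 15 minutes flight time → 14:54 UTC.
Oakridge City is UTC−1:00, so local arrival = 14:54 − 1:00 = 13:54 on Sep 14.
Layover = 17:54 − 13:54 = 4 hours.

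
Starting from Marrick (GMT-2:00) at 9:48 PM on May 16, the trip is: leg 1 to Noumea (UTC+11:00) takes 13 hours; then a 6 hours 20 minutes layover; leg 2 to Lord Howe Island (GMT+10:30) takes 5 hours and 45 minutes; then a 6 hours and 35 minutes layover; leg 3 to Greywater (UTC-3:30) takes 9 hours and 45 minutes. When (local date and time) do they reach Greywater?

1:43 PM on May 18

Convert departure to UTC: 9:48 PM + 2:00 = 11:48 PM UTC on May 16.
Add 13 hours leg 1 → 12:48 PM UTC (May 17).
Add 6 hours and 20 minutes layover in Noumea → 7:08 PM UTC.
Add 5 hours 45 minutes leg 2 → 12:53 AM UTC (May 18).
Add 6 hours 35 minutes layover in Lord Howe Island → 7:28 AM UTC.
Add 9 hours and 45 minutes leg 3 → 5:13 PM UTC.
Greywater is UTC−3:30, so local arrival = 5:13 PM − 3:30 = 1:43 PM on May 18.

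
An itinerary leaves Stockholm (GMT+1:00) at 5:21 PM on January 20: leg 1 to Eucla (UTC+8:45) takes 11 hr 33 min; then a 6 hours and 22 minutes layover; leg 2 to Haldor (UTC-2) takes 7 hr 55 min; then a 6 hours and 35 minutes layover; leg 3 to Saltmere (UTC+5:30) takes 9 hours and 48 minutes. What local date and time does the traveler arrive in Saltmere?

Convert departure to UTC: 5:21 PM − 1:00 = 4:21 PM UTC on Jan 20.
Add 11 hours 33 minutes leg 1 → 3:54 AM UTC (Jan 21).
Add 6 hours and 22 minutes layover in Eucla → 10:16 AM UTC.
Add 7 hours and 55 minutes leg 2 → 6:11 PM UTC.
Add 6 hours 35 minutes layover in Haldor → 12:46 AM UTC (Jan 22).
Add 9 hours 48 minutes leg 3 → 10:34 AM UTC.
Saltmere is UTC+5:30, so local arrival = 10:34 AM + 5:30 = 4:04 PM on Jan 22.

4:04 PM on Jan 22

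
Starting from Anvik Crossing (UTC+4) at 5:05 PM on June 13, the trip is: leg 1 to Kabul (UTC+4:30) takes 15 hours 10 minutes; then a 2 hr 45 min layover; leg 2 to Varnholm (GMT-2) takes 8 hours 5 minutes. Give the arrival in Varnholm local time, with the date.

Convert departure to UTC: 5:05 PM − 4:00 = 1:05 PM UTC on Jun 13.
Add 15 hours 10 minutes leg 1 → 4:15 AM UTC (Jun 14).
Add 2 hours and 45 minutes layover in Kabul → 7:00 AM UTC.
Add 8 hours 5 minutes leg 2 → 3:05 PM UTC.
Varnholm is UTC−2:00, so local arrival = 3:05 PM − 2:00 = 1:05 PM on Jun 14.

1:05 PM on Jun 14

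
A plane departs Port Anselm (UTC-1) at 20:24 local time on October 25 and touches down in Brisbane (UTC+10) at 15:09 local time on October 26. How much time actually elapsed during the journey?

Brisbane is 11:00 ahead of Port Anselm.
Clock-face elapsed time (ignoring zones) is 18 hours 45 minutes.
Actual elapsed = 18 hours 45 minutes − 11:00 = 7 hours 45 minutes.

7 hours 45 minutes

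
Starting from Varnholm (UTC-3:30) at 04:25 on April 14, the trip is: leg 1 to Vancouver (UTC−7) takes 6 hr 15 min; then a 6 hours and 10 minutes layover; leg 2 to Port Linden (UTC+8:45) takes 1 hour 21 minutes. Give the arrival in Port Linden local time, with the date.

Convert departure to UTC: 04:25 + 3:30 = 07:55 UTC on Apr 14.
Add 6 hours 15 minutes leg 1 → 14:10 UTC.
Add 6 hours 10 minutes layover in Vancouver → 20:20 UTC.
Add 1 hour and 21 minutes leg 2 → 21:41 UTC.
Port Linden is UTC+8:45, so local arrival = 21:41 + 8:45 = 06:26 on Apr 15.

06:26 on April 15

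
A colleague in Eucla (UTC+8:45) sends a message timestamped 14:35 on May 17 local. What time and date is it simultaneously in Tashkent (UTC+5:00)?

In UTC: 14:35 − 8:45 = 05:50 on May 17.
Tashkent is UTC+5:00: 05:50 + 5:00 = 10:50 on May 17.

10:50 on May 17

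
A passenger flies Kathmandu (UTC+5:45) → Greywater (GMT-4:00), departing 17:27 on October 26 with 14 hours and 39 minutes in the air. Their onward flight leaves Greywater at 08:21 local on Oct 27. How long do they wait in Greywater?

10 hours

Convert departure to UTC: 17:27 − 5:45 = 11:42 UTC on Oct 26.
Add 14 hours 39 minutes flight time → 02:21 UTC (Oct 27).
Greywater is UTC−4:00, so local arrival = 02:21 − 4:00 = 22:21 on Oct 26.
Layover = 08:21 − 22:21 (+1 day) = 10 hours.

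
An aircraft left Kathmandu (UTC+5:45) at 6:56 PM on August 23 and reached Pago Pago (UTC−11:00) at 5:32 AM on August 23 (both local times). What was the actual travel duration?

3 hours 21 minutes

Departure in UTC: 6:56 PM − 5:45 = 1:11 PM on Aug 23.
Arrival in UTC: 5:32 AM + 11:00 = 4:32 PM on Aug 23.
Elapsed = 4:32 PM − 1:11 PM = 3 hours 21 minutes.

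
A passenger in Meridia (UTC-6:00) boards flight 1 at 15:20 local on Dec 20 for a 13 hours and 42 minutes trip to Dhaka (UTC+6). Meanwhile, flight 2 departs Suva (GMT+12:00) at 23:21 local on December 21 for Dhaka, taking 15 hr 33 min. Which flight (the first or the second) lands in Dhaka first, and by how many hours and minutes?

the first, by 15 hours 52 minutes

Flight 1 in UTC: 15:20 + 6:00 = 21:20 on Dec 20.
+13 hours and 42 minutes → arrive 11:02 UTC on Dec 21.
Flight 2 in UTC: 23:21 − 12:00 = 11:21 on Dec 21.
+15 hours 33 minutes → arrive 02:54 UTC on Dec 22.
Flight 1 lands earlier by 15 hours 52 minutes.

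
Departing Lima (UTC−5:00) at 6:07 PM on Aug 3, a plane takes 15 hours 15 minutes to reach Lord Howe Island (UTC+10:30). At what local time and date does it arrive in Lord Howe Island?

Convert departure to UTC: 6:07 PM + 5:00 = 11:07 PM UTC on Aug 3.
Add 15 hours 15 minutes travel time → 2:22 PM UTC (Aug 4).
Lord Howe Island is UTC+10:30, so local arrival = 2:22 PM + 10:30 = 12:52 AM on Aug 5.

12:52 AM on August 5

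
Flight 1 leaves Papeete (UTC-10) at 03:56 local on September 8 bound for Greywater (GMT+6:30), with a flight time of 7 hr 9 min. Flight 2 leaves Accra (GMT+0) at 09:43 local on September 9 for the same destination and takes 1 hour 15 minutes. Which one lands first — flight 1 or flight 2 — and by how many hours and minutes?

the first, by 13 hours 53 minutes

Flight 1 in UTC: 03:56 + 10:00 = 13:56 on Sep 8.
+7 hours and 9 minutes → arrive 21:05 UTC on Sep 8.
Flight 2 departs at 09:43 UTC (Sep 9).
+1 hour and 15 minutes → arrive 10:58 UTC on Sep 9.
Flight 1 lands earlier by 13 hours 53 minutes.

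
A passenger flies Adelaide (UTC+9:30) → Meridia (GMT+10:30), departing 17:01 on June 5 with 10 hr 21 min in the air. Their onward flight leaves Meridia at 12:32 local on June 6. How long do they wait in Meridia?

Convert departure to UTC: 17:01 − 9:30 = 07:31 UTC on Jun 5.
Add 10 hours 21 minutes flight time → 17:52 UTC.
Meridia is UTC+10:30, so local arrival = 17:52 + 10:30 = 04:22 on Jun 6.
Layover = 12:32 − 04:22 = 8 hours 10 minutes.

8 hours 10 minutes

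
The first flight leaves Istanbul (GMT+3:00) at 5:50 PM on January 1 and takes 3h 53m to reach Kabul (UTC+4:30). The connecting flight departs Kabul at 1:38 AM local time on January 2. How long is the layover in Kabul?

Convert departure to UTC: 5:50 PM − 3:00 = 2:50 PM UTC on Jan 1.
Add 3 hours and 53 minutes flight time → 6:43 PM UTC.
Kabul is UTC+4:30, so local arrival = 6:43 PM + 4:30 = 11:13 PM on Jan 1.
Layover = 1:38 AM − 11:13 PM (+1 day) = 2 hours 25 minutes.

2 hours 25 minutes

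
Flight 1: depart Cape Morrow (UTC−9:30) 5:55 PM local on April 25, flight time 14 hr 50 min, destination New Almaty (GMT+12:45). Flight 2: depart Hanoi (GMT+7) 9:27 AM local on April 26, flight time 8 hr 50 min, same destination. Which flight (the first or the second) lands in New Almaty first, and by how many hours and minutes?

the second, by 6 hours 58 minutes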